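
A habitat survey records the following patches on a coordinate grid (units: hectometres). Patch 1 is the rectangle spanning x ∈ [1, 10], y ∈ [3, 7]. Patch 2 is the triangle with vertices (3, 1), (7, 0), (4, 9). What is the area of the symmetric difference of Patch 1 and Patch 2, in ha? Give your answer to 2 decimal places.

|Patch 1| = 36, |Patch 2| = 16.5, |Patch 1∩Patch 2| = 7.3333.
|Patch 1 △ Patch 2| = |Patch 1| + |Patch 2| − 2·|Patch 1∩Patch 2| = 36 + 16.5 − 14.6667 = 37.83.

37.83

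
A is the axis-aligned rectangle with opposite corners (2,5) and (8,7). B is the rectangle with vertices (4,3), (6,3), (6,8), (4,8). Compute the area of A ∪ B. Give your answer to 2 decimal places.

18.00

By inclusion–exclusion:
Individual areas: |A| = 12, |B| = 10.
|A∩B|: x∈[4,6], y∈[5,7] → 2·2 = 4.
|A ∪ B| = 22 − 4 = 18.00.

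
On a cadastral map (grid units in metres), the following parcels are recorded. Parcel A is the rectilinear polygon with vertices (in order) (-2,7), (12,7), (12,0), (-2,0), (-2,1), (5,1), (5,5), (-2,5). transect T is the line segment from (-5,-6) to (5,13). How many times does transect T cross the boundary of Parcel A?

The segment meets the boundary at (1.842,7), (0.789,5), (-1.316,1), (-1.842,0).

4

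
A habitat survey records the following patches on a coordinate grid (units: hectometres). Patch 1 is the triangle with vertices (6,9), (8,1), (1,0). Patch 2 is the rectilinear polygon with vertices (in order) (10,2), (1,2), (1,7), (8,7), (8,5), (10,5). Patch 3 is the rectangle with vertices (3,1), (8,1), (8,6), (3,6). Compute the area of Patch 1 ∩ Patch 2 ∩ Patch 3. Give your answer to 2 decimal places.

15.40

The intersection is the polygon with vertices (3,2), (3,3.6), (4.333,6), (6.75,6), (7.75,2).
By the shoelace formula its area is 15.40.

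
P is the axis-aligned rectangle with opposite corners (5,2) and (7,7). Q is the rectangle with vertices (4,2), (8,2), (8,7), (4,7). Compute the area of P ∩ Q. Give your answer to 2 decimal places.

|P∩Q|: x∈[5,7], y∈[2,7] → 2·5 = 10.

10.00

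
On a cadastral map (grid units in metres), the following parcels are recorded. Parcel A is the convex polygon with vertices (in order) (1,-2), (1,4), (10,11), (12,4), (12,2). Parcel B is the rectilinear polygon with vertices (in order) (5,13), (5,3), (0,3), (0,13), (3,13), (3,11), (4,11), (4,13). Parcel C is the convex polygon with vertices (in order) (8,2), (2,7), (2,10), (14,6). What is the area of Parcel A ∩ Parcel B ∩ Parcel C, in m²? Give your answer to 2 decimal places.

2.12

The intersection is the polygon with vertices (5,7.111), (5,4.5), (3.379,5.851).
By the shoelace formula its area is 2.12.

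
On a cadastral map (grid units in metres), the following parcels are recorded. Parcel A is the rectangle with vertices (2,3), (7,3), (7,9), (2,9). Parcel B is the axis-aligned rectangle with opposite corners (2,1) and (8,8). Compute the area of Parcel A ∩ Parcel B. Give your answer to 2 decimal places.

|Parcel A∩Parcel B|: x∈[2,7], y∈[3,8] → 5·5 = 25.

25.00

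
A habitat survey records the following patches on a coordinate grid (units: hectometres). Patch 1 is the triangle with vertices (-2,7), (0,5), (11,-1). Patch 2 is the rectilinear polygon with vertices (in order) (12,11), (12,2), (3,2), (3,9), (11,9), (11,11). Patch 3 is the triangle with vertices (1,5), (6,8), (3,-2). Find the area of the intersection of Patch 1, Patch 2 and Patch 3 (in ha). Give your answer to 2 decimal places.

0.73

The intersection is the polygon with vertices (3,3.923), (4.5,3), (4.383,2.609), (3,3.364).
By the shoelace formula its area is 0.73.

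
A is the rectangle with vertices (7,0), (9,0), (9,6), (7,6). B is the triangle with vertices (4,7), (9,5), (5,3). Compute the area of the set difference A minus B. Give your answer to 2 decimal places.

10.20

|A| = 12, |A∩B| = 1.8.
|A ∖ B| = |A| − |A∩B| = 12 − 1.8 = 10.20.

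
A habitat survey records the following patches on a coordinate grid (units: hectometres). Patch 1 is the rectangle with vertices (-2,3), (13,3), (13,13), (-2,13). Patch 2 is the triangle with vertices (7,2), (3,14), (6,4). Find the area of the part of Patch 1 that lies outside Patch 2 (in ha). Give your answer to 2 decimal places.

|Patch 1| = 150, |Patch 1∩Patch 2| = 1.9.
|Patch 1 ∖ Patch 2| = |Patch 1| − |Patch 1∩Patch 2| = 150 − 1.9 = 148.10.

148.10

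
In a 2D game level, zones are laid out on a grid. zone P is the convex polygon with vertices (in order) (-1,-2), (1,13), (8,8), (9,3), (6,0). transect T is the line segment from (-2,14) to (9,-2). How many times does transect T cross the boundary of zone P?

2

The segment meets the boundary at (6.963,0.963), (0.624,10.183).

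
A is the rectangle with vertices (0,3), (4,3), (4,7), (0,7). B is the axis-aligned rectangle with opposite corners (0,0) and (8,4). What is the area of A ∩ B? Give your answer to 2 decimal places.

4.00

|A∩B|: x∈[0,4], y∈[3,4] → 4·1 = 4.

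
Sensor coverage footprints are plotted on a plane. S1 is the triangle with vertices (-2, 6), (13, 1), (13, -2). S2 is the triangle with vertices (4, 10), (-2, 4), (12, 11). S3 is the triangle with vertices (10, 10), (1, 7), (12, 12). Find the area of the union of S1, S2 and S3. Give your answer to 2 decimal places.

By inclusion–exclusion:
Individual areas: |S1| = 22.5, |S2| = 21, |S3| = 6.
|S1∩S2| = 0.2689.
|S1∩S3| = 0.
|S2∩S3| = 5.0542.
|S1∩S2∩S3| = 0.
|S1 ∪ S2 ∪ S3| = 49.5 − 5.3231 + 0 = 44.18.

44.18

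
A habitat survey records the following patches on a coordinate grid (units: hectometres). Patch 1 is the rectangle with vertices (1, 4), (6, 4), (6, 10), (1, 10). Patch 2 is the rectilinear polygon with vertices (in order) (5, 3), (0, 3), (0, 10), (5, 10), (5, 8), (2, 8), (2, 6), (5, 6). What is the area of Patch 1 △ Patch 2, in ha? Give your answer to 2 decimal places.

|Patch 1| = 30, |Patch 2| = 29, |Patch 1∩Patch 2| = 18.
|Patch 1 △ Patch 2| = |Patch 1| + |Patch 2| − 2·|Patch 1∩Patch 2| = 30 + 29 − 36 = 23.00.

23.00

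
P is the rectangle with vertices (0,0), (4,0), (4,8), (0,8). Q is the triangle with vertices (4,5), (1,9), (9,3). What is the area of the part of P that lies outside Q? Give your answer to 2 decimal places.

29.67

|P| = 32, |P∩Q| = 2.3333.
|P ∖ Q| = |P| − |P∩Q| = 32 − 2.3333 = 29.67.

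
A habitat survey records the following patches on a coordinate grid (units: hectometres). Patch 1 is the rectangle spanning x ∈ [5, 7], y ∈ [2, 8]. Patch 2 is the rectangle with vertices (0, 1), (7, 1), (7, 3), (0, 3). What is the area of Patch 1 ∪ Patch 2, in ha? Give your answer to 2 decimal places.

By inclusion–exclusion:
Individual areas: |Patch 1| = 12, |Patch 2| = 14.
|Patch 1∩Patch 2|: x∈[5,7], y∈[2,3] → 2·1 = 2.
|Patch 1 ∪ Patch 2| = 26 − 2 = 24.00.

24.00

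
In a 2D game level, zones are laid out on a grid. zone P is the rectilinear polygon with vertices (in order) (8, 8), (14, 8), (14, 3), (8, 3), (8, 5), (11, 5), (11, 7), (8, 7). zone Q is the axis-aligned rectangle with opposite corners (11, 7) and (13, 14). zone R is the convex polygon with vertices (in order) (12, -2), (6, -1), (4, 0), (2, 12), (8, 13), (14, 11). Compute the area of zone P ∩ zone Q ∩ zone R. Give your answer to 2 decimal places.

The intersection is the polygon with vertices (13,7), (11,7), (11,8), (13,8).
By the shoelace formula its area is 2.00.

2.00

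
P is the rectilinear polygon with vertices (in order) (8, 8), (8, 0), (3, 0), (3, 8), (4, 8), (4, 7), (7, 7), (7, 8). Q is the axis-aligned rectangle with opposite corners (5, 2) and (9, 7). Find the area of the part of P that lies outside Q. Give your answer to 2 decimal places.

|P| = 37, |P∩Q| = 15.
|P ∖ Q| = |P| − |P∩Q| = 37 − 15 = 22.00.

22.00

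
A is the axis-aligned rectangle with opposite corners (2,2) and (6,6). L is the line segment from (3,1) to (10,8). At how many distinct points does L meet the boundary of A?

2

The segment meets the boundary at (6,4), (4,2).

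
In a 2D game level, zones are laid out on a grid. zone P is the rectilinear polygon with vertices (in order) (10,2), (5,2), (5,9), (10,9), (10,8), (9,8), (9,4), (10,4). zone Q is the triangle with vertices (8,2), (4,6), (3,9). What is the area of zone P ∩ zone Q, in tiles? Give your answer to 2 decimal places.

1.80

The intersection is the polygon with vertices (5,6.2), (8,2), (5,5).
By the shoelace formula its area is 1.80.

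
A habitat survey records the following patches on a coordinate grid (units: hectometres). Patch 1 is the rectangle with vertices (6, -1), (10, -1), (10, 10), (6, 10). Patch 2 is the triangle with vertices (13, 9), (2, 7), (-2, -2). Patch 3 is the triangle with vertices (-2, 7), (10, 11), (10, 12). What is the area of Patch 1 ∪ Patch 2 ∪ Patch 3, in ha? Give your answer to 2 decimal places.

By inclusion–exclusion:
Individual areas: |Patch 1| = 44, |Patch 2| = 45.5, |Patch 3| = 6.
|Patch 1∩Patch 2| = 11.0303.
|Patch 1∩Patch 3| = 0.1667.
|Patch 2∩Patch 3| = 0.
|Patch 1∩Patch 2∩Patch 3| = 0.
|Patch 1 ∪ Patch 2 ∪ Patch 3| = 95.5 − 11.197 + 0 = 84.30.

84.30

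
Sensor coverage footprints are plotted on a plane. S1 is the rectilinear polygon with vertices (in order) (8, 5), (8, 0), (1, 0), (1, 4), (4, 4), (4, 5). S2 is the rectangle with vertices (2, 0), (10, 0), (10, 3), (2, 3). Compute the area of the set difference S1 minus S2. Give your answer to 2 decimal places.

14.00

|S1| = 32, |S1∩S2| = 18.
|S1 ∖ S2| = |S1| − |S1∩S2| = 32 − 18 = 14.00.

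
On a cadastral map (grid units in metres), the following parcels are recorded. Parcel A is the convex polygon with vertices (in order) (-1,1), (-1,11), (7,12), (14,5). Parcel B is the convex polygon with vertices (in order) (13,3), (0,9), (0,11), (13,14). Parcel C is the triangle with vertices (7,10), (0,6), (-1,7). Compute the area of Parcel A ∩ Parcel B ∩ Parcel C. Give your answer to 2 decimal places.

The intersection is the polygon with vertices (1.942,8.103), (7,10), (2.904,7.66).
By the shoelace formula its area is 2.03.

2.03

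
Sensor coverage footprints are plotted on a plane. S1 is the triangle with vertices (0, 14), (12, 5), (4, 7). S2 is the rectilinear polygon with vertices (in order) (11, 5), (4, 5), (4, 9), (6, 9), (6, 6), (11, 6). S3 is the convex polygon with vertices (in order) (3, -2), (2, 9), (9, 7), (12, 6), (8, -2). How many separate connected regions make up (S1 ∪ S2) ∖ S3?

2

(S1 ∪ S2) ∖ S3 splits into 2 disjoint pieces (area 0.0404, area 14.4317).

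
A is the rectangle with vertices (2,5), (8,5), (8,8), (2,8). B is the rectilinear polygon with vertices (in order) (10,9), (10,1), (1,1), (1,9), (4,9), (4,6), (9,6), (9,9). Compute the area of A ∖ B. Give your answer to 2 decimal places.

8.00

|A| = 18, |A∩B| = 10.
|A ∖ B| = |A| − |A∩B| = 18 − 10 = 8.00.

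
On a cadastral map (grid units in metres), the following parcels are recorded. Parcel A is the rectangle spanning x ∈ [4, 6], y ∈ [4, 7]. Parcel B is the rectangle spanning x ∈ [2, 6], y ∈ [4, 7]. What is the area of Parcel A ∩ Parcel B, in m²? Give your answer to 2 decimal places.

|Parcel A∩Parcel B|: x∈[4,6], y∈[4,7] → 2·3 = 6.

6.00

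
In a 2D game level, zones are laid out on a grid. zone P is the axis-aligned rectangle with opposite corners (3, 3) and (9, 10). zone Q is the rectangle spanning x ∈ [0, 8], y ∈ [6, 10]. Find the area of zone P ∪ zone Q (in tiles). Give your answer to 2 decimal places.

54.00

By inclusion–exclusion:
Individual areas: |zone P| = 42, |zone Q| = 32.
|zone P∩zone Q|: x∈[3,8], y∈[6,10] → 5·4 = 20.
|zone P ∪ zone Q| = 74 − 20 = 54.00.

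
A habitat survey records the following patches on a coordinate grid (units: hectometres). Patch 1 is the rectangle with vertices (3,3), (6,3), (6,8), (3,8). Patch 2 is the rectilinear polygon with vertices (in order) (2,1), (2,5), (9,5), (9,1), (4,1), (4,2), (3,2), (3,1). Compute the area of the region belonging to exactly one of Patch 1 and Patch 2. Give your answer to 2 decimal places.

30.00

|Patch 1| = 15, |Patch 2| = 27, |Patch 1∩Patch 2| = 6.
|Patch 1 △ Patch 2| = |Patch 1| + |Patch 2| − 2·|Patch 1∩Patch 2| = 15 + 27 − 12 = 30.00.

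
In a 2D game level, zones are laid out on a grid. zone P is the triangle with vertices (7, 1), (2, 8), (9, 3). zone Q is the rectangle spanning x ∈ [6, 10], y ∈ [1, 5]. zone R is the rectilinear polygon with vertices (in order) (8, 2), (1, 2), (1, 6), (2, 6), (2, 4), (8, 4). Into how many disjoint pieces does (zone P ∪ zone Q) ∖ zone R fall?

1

(zone P ∪ zone Q) ∖ zone R is a single connected region.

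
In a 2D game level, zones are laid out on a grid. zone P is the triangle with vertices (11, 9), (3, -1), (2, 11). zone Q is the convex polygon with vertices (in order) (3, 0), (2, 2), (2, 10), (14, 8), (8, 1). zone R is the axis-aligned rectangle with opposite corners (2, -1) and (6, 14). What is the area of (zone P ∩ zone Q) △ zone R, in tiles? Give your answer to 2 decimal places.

44.74

|zone P ∩ zone Q| = 45.8543.
|(zone P ∩ zone Q) ∩ zone R| = 30.5577.
|(zone P ∩ zone Q) △ zone R| = 45.8543 + 60 − 61.1155 = 44.74.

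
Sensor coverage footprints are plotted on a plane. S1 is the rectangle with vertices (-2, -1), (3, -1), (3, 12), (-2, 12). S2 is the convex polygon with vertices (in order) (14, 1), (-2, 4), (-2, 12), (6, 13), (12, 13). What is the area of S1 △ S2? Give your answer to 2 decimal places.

|S1| = 65, |S2| = 152, |S1∩S2| = 42.3438.
|S1 △ S2| = |S1| + |S2| − 2·|S1∩S2| = 65 + 152 − 84.6875 = 132.31.

132.31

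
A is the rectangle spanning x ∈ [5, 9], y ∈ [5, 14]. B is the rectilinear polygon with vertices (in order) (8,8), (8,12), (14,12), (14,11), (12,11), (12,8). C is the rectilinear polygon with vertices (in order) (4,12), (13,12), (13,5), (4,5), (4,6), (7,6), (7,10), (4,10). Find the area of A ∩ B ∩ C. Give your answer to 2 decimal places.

4.00

The intersection is the polygon with vertices (8,8), (8,12), (9,12), (9,8).
By the shoelace formula its area is 4.00.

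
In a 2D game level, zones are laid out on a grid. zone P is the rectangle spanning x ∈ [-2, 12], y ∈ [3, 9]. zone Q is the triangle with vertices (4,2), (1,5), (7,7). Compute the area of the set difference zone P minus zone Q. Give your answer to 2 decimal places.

72.80

|zone P| = 84, |zone P∩zone Q| = 11.2.
|zone P ∖ zone Q| = |zone P| − |zone P∩zone Q| = 84 − 11.2 = 72.80.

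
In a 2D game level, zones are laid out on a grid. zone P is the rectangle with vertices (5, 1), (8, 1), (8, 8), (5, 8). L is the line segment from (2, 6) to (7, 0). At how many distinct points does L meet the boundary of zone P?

The segment meets the boundary at (6.167,1), (5,2.4).

2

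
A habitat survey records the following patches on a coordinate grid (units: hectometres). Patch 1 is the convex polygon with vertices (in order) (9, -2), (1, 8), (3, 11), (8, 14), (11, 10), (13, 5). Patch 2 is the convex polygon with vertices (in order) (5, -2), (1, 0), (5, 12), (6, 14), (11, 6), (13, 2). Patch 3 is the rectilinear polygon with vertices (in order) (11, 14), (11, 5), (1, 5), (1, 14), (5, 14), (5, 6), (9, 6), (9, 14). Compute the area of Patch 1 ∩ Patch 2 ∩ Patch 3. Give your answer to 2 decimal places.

17.13

The intersection is the polygon with vertices (5,12), (5,6), (9,6), (9,9.2), (11,6), (11,5), (3.4,5), (2.882,5.647).
By the shoelace formula its area is 17.13.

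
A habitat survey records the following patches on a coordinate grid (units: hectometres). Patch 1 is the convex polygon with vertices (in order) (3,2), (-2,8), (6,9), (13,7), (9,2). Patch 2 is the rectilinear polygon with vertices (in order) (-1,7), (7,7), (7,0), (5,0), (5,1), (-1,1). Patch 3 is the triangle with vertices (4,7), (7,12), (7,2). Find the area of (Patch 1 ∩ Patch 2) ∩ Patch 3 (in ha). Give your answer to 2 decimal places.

7.50

The region (Patch 1 ∩ Patch 2) ∩ Patch 3 is the polygon with vertices (7,7), (7,2), (4,7).
By the shoelace formula its area is 7.50.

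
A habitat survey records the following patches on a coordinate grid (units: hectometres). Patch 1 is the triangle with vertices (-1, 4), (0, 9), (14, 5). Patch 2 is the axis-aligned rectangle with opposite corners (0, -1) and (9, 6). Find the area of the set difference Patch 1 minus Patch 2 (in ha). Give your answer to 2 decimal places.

|Patch 1| = 37, |Patch 1∩Patch 2| = 14.7.
|Patch 1 ∖ Patch 2| = |Patch 1| − |Patch 1∩Patch 2| = 37 − 14.7 = 22.30.

22.30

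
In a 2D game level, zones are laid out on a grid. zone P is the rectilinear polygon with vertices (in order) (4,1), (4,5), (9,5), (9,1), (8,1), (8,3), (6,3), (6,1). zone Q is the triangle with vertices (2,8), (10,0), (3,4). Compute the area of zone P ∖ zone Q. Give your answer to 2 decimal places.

11.23

|zone P| = 16, |zone P∩zone Q| = 4.7679.
|zone P ∖ zone Q| = |zone P| − |zone P∩zone Q| = 16 − 4.7679 = 11.23.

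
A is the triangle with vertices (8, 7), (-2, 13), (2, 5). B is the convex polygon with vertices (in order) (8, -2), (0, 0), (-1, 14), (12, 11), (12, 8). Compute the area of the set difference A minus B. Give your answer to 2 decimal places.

|A| = 28, |A∩B| = 27.0205.
|A ∖ B| = |A| − |A∩B| = 28 − 27.0205 = 0.98.

0.98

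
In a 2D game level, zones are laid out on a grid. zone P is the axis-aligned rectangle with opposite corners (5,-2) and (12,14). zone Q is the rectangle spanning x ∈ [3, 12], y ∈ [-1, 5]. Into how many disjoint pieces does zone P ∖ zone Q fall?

zone P ∖ zone Q splits into 2 disjoint pieces (area 7, area 63).

2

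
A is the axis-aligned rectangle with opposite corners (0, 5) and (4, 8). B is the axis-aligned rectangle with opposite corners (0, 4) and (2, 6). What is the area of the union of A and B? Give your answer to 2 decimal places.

By inclusion–exclusion:
Individual areas: |A| = 12, |B| = 4.
|A∩B|: x∈[0,2], y∈[5,6] → 2·1 = 2.
|A ∪ B| = 16 − 2 = 14.00.

14.00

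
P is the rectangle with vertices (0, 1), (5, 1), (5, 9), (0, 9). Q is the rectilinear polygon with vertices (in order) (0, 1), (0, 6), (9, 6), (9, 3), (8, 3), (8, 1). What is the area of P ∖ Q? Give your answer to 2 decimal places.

15.00

|P| = 40, |P∩Q| = 25.
|P ∖ Q| = |P| − |P∩Q| = 40 − 25 = 15.00.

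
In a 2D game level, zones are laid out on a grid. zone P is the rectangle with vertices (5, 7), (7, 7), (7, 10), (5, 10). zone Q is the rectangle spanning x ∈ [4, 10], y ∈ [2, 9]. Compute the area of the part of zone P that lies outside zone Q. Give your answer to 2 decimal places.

|zone P∩zone Q|: x∈[5,7], y∈[7,9] → 2·2 = 4.
|zone P| = 6.
|zone P ∖ zone Q| = |zone P| − |zone P∩zone Q| = 6 − 4 = 2.00.

2.00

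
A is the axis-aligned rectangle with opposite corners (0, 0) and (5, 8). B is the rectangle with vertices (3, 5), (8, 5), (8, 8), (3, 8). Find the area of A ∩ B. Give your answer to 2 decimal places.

|A∩B|: x∈[3,5], y∈[5,8] → 2·3 = 6.

6.00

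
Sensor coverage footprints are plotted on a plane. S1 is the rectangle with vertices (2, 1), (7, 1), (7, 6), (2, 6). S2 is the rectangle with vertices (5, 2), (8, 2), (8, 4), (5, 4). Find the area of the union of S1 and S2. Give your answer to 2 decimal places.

27.00

By inclusion–exclusion:
Individual areas: |S1| = 25, |S2| = 6.
|S1∩S2|: x∈[5,7], y∈[2,4] → 2·2 = 4.
|S1 ∪ S2| = 31 − 4 = 27.00.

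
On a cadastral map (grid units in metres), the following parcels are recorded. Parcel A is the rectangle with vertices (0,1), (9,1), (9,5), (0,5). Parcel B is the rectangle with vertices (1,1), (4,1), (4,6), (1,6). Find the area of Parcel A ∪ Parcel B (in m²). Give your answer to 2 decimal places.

By inclusion–exclusion:
Individual areas: |Parcel A| = 36, |Parcel B| = 15.
|Parcel A∩Parcel B|: x∈[1,4], y∈[1,5] → 3·4 = 12.
|Parcel A ∪ Parcel B| = 51 − 12 = 39.00.

39.00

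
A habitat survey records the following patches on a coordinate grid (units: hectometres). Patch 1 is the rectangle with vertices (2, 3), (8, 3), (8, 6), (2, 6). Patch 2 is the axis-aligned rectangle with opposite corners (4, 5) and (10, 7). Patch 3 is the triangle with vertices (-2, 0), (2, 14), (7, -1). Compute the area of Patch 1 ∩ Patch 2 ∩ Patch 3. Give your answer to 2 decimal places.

0.83

The intersection is the polygon with vertices (4,5), (4,6), (4.667,6), (5,5).
By the shoelace formula its area is 0.83.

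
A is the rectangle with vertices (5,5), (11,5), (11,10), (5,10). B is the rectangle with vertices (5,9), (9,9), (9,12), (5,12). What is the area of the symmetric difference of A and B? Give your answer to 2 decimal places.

|A∩B|: x∈[5,9], y∈[9,10] → 4·1 = 4.
|A △ B| = |A| + |B| − 2·|A∩B| = 30 + 12 − 8 = 34.00.

34.00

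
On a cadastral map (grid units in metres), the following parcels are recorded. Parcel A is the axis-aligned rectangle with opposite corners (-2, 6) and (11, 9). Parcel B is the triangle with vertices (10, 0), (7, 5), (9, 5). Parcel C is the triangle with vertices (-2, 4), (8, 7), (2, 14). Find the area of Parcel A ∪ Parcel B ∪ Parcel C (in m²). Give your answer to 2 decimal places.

By inclusion–exclusion:
Individual areas: |Parcel A| = 39, |Parcel B| = 5, |Parcel C| = 44.
|Parcel A∩Parcel B| = 0.
|Parcel A∩Parcel C| = 22.419.
|Parcel B∩Parcel C| = 0.
|Parcel A∩Parcel B∩Parcel C| = 0.
|Parcel A ∪ Parcel B ∪ Parcel C| = 88 − 22.419 + 0 = 65.58.

65.58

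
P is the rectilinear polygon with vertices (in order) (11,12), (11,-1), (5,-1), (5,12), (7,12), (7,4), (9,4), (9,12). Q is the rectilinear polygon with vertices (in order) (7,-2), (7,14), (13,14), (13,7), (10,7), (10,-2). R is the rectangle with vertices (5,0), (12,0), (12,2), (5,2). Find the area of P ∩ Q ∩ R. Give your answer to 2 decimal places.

The intersection is the polygon with vertices (10,0), (7,0), (7,2), (10,2).
By the shoelace formula its area is 6.00.

6.00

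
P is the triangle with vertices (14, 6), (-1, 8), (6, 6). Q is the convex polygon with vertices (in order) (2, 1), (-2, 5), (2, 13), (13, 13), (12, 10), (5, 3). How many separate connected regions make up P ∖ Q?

2

P ∖ Q splits into 2 disjoint pieces (area 2.1176, area 0.0156).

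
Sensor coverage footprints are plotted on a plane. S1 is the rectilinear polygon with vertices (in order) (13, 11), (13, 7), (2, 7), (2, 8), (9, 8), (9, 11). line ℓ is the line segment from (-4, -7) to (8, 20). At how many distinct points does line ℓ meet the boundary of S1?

2

The segment meets the boundary at (2.667,8), (2.222,7).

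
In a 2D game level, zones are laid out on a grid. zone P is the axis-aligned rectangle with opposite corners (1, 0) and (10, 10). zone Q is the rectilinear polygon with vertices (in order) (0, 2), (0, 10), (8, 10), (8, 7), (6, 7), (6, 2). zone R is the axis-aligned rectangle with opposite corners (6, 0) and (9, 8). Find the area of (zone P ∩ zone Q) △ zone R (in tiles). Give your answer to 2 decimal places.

|zone P ∩ zone Q| = 46.
|(zone P ∩ zone Q) ∩ zone R| = 2.
|(zone P ∩ zone Q) △ zone R| = 46 + 24 − 4 = 66.00.

66.00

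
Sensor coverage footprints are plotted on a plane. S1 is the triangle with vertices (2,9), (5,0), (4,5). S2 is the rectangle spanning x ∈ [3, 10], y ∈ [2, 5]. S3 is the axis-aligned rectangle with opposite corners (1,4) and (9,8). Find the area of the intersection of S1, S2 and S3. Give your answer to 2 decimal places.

0.60

The intersection is the polygon with vertices (4,5), (4.2,4), (3.667,4), (3.333,5).
By the shoelace formula its area is 0.60.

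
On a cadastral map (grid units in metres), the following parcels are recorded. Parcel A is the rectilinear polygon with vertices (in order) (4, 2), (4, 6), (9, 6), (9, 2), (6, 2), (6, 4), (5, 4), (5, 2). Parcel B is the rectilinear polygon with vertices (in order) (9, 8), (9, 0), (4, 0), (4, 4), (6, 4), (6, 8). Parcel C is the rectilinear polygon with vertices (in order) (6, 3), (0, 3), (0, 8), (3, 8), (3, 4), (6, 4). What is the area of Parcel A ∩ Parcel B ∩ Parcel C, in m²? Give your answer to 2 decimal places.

1.00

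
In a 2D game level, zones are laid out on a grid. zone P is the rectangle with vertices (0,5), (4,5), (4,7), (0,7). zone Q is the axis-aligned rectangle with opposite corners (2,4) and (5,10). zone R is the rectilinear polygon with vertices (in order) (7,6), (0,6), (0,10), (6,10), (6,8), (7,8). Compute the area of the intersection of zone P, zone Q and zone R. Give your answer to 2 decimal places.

The intersection is the polygon with vertices (4,6), (2,6), (2,7), (4,7).
By the shoelace formula its area is 2.00.

2.00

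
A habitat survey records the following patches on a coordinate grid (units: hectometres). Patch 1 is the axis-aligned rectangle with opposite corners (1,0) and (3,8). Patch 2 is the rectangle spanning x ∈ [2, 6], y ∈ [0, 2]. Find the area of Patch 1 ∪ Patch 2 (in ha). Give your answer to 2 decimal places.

22.00

By inclusion–exclusion:
Individual areas: |Patch 1| = 16, |Patch 2| = 8.
|Patch 1∩Patch 2|: x∈[2,3], y∈[0,2] → 1·2 = 2.
|Patch 1 ∪ Patch 2| = 24 − 2 = 22.00.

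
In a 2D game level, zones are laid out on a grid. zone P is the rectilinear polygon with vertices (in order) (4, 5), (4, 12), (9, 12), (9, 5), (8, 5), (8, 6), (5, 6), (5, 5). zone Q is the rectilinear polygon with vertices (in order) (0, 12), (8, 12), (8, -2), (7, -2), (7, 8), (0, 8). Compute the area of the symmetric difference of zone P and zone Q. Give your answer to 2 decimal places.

|zone P| = 32, |zone Q| = 42, |zone P∩zone Q| = 18.
|zone P △ zone Q| = |zone P| + |zone Q| − 2·|zone P∩zone Q| = 32 + 42 − 36 = 38.00.

38.00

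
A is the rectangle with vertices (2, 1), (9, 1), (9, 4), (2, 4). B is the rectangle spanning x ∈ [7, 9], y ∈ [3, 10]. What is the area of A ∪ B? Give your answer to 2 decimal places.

By inclusion–exclusion:
Individual areas: |A| = 21, |B| = 14.
|A∩B|: x∈[7,9], y∈[3,4] → 2·1 = 2.
|A ∪ B| = 35 − 2 = 33.00.

33.00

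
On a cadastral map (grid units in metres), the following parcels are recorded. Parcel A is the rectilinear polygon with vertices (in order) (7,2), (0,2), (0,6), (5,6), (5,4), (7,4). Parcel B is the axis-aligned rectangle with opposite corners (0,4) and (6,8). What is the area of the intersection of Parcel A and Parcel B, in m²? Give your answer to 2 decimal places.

10.00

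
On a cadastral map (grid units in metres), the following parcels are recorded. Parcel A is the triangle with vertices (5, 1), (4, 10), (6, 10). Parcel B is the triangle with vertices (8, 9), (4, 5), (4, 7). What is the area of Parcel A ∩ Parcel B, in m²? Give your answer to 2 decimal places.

The intersection is the polygon with vertices (4.316,7.158), (5.765,7.882), (5.625,6.625), (4.5,5.5).
By the shoelace formula its area is 1.90.

1.90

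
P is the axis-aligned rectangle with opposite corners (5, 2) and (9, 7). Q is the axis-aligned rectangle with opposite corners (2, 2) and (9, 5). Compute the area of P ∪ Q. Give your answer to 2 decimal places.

29.00

By inclusion–exclusion:
Individual areas: |P| = 20, |Q| = 21.
|P∩Q|: x∈[5,9], y∈[2,5] → 4·3 = 12.
|P ∪ Q| = 41 − 12 = 29.00.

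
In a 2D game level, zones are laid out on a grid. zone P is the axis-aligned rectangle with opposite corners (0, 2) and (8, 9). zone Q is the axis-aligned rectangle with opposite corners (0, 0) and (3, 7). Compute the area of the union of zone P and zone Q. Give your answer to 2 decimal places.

62.00

By inclusion–exclusion:
Individual areas: |zone P| = 56, |zone Q| = 21.
|zone P∩zone Q|: x∈[0,3], y∈[2,7] → 3·5 = 15.
|zone P ∪ zone Q| = 77 − 15 = 62.00.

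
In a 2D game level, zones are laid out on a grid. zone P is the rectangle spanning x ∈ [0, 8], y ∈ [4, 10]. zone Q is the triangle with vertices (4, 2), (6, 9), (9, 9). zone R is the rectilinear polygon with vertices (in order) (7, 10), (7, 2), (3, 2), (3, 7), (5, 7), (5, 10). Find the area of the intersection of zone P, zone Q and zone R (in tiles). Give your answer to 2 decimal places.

The intersection is the polygon with vertices (5.429,4), (4.571,4), (6,9), (7,9), (7,6.2).
By the shoelace formula its area is 6.84.

6.84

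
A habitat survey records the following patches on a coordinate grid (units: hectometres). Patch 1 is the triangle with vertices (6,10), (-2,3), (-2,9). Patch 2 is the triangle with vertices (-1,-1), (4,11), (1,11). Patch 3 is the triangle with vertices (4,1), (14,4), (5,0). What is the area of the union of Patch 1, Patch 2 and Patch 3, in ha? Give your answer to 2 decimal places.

40.17

By inclusion–exclusion:
Individual areas: |Patch 1| = 24, |Patch 2| = 18, |Patch 3| = 6.5.
|Patch 1∩Patch 2| = 8.3328.
|Patch 1∩Patch 3| = 0.
|Patch 2∩Patch 3| = 0.
|Patch 1∩Patch 2∩Patch 3| = 0.
|Patch 1 ∪ Patch 2 ∪ Patch 3| = 48.5 − 8.3328 + 0 = 40.17.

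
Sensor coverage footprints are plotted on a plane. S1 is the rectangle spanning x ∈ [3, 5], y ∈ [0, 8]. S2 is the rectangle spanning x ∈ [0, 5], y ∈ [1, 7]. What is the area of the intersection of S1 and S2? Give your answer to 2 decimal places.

12.00

|S1∩S2|: x∈[3,5], y∈[1,7] → 2·6 = 12.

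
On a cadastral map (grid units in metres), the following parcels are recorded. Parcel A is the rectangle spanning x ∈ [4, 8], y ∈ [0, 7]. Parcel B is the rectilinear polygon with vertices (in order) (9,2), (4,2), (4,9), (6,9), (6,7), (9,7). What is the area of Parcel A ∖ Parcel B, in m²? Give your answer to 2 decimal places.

|Parcel A| = 28, |Parcel A∩Parcel B| = 20.
|Parcel A ∖ Parcel B| = |Parcel A| − |Parcel A∩Parcel B| = 28 − 20 = 8.00.

8.00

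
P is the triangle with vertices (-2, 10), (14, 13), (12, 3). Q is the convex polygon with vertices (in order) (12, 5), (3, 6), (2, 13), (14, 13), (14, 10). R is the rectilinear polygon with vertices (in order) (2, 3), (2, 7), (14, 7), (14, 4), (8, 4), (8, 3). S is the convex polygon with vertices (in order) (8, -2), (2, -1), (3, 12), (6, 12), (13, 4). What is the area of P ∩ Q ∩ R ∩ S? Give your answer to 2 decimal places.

The intersection is the polygon with vertices (6.857,5.571), (4,7), (10.375,7), (12.039,5.098), (12,5).
By the shoelace formula its area is 9.35.

9.35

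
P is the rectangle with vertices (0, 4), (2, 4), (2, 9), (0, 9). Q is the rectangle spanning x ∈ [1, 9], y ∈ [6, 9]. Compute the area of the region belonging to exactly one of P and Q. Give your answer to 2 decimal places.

|P∩Q|: x∈[1,2], y∈[6,9] → 1·3 = 3.
|P △ Q| = |P| + |Q| − 2·|P∩Q| = 10 + 24 − 6 = 28.00.

28.00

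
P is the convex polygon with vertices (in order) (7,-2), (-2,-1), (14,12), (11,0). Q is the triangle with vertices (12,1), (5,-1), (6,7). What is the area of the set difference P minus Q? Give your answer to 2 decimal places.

|P| = 87.5, |P∩Q| = 25.9113.
|P ∖ Q| = |P| − |P∩Q| = 87.5 − 25.9113 = 61.59.

61.59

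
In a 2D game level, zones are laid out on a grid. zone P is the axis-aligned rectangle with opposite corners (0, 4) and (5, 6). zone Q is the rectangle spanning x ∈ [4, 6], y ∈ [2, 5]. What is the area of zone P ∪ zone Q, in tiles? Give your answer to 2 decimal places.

15.00

By inclusion–exclusion:
Individual areas: |zone P| = 10, |zone Q| = 6.
|zone P∩zone Q|: x∈[4,5], y∈[4,5] → 1·1 = 1.
|zone P ∪ zone Q| = 16 − 1 = 15.00.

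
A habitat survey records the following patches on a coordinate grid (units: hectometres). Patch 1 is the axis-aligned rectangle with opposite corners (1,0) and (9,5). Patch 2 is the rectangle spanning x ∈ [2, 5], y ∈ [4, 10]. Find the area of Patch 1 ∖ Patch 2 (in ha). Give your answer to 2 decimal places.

37.00

|Patch 1∩Patch 2|: x∈[2,5], y∈[4,5] → 3·1 = 3.
|Patch 1| = 40.
|Patch 1 ∖ Patch 2| = |Patch 1| − |Patch 1∩Patch 2| = 40 − 3 = 37.00.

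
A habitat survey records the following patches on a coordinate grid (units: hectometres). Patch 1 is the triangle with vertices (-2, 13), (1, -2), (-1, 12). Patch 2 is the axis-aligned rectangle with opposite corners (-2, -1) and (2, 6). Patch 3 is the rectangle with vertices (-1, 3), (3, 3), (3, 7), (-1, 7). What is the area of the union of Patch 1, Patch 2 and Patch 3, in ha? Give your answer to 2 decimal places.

By inclusion–exclusion:
Individual areas: |Patch 1| = 6, |Patch 2| = 28, |Patch 3| = 16.
|Patch 1∩Patch 2| = 1.8.
|Patch 1∩Patch 3| = 1.6.
|Patch 2∩Patch 3|: x∈[-1,2], y∈[3,6] → 3·3 = 9.
|Patch 1∩Patch 2∩Patch 3| = 1.1143.
|Patch 1 ∪ Patch 2 ∪ Patch 3| = 50 − 12.4 + 1.1143 = 38.71.

38.71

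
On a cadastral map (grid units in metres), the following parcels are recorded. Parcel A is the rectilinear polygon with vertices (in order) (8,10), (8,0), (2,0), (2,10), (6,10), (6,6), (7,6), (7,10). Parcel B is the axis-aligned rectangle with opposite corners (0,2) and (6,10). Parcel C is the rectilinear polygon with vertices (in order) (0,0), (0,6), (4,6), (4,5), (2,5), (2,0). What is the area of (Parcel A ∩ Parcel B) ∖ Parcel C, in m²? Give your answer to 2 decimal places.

|Parcel A ∩ Parcel B| = 32.
|(Parcel A ∩ Parcel B) ∩ Parcel C| = 2.
|(Parcel A ∩ Parcel B) ∖ Parcel C| = 32 − 2 = 30.00.

30.00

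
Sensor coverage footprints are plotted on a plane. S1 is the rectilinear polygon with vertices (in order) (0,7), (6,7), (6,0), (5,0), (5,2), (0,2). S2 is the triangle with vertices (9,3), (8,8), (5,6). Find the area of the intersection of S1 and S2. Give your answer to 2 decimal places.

The intersection is the polygon with vertices (6,5.25), (5,6), (6,6.667).
By the shoelace formula its area is 0.71.

0.71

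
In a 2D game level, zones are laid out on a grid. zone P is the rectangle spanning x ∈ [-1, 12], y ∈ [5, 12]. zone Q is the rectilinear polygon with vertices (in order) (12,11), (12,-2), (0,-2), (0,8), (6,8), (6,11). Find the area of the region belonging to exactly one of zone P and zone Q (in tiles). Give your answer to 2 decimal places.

|zone P| = 91, |zone Q| = 138, |zone P∩zone Q| = 54.
|zone P △ zone Q| = |zone P| + |zone Q| − 2·|zone P∩zone Q| = 91 + 138 − 108 = 121.00.

121.00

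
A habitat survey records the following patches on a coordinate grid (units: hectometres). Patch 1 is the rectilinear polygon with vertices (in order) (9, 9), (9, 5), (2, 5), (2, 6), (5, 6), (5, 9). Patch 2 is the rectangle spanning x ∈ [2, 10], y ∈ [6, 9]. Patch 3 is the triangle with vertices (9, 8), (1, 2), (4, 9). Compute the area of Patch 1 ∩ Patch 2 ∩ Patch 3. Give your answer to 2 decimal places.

6.93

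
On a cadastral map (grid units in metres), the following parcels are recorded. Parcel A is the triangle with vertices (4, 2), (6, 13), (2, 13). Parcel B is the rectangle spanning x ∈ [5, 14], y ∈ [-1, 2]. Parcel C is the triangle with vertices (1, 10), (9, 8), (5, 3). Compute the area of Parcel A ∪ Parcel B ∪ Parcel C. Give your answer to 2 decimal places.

64.95

By inclusion–exclusion:
Individual areas: |Parcel A| = 22, |Parcel B| = 27, |Parcel C| = 24.
|Parcel A∩Parcel B| = 0.
|Parcel A∩Parcel C| = 8.0467.
|Parcel B∩Parcel C| = 0.
|Parcel A∩Parcel B∩Parcel C| = 0.
|Parcel A ∪ Parcel B ∪ Parcel C| = 73 − 8.0467 + 0 = 64.95.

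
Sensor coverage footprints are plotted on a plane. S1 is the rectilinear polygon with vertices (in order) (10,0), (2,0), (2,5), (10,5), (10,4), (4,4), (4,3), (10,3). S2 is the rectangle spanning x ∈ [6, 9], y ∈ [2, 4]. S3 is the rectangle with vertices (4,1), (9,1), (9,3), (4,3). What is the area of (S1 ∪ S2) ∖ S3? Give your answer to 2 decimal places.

|S1 ∪ S2| = 37.
|(S1 ∪ S2) ∩ S3| = 10.
|(S1 ∪ S2) ∖ S3| = 37 − 10 = 27.00.

27.00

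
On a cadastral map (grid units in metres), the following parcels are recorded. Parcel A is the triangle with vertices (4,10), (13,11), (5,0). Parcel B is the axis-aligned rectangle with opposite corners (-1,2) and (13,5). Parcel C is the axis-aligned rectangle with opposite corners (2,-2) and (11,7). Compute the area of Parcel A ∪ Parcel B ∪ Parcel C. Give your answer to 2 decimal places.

By inclusion–exclusion:
Individual areas: |Parcel A| = 45.5, |Parcel B| = 42, |Parcel C| = 81.
|Parcel A∩Parcel B| = 8.6864.
|Parcel A∩Parcel C| = 20.2682.
|Parcel B∩Parcel C|: x∈[2,11], y∈[2,5] → 9·3 = 27.
|Parcel A∩Parcel B∩Parcel C| = 8.6864.
|Parcel A ∪ Parcel B ∪ Parcel C| = 168.5 − 55.9545 + 8.6864 = 121.23.

121.23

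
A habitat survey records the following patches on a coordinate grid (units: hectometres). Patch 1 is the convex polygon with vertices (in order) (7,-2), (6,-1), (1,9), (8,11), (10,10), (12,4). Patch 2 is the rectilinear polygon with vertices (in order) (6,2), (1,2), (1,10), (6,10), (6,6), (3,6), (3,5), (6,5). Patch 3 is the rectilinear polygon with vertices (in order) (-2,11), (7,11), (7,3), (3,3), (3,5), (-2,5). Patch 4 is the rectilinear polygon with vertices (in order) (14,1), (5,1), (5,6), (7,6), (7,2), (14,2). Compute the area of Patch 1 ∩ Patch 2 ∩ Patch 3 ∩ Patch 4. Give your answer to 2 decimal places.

2.00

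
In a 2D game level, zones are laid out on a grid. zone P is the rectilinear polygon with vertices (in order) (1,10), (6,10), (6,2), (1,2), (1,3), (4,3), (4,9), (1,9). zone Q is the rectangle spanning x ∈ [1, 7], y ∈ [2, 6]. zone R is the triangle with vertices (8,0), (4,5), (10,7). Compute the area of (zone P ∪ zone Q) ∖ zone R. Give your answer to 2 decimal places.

28.10

|zone P ∪ zone Q| = 35.
|(zone P ∪ zone Q) ∩ zone R| = 6.9.
|(zone P ∪ zone Q) ∖ zone R| = 35 − 6.9 = 28.10.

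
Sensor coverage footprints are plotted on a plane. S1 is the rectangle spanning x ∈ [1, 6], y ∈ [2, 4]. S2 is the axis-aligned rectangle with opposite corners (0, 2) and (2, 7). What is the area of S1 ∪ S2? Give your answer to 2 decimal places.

18.00

By inclusion–exclusion:
Individual areas: |S1| = 10, |S2| = 10.
|S1∩S2|: x∈[1,2], y∈[2,4] → 1·2 = 2.
|S1 ∪ S2| = 20 − 2 = 18.00.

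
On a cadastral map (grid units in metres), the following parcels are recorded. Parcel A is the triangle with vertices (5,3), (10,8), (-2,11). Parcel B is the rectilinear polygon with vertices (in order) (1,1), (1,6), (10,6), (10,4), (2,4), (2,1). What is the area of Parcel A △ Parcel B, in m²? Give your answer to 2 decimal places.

43.50

|Parcel A| = 37.5, |Parcel B| = 21, |Parcel A∩Parcel B| = 7.5.
|Parcel A △ Parcel B| = |Parcel A| + |Parcel B| − 2·|Parcel A∩Parcel B| = 37.5 + 21 − 15 = 43.50.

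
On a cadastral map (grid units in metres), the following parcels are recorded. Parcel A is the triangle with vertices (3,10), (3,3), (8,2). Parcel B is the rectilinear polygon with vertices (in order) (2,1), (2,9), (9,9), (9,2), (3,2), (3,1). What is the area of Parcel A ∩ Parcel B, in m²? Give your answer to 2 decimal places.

17.19

The intersection is the polygon with vertices (3,3), (3,9), (3.625,9), (8,2).
By the shoelace formula its area is 17.19.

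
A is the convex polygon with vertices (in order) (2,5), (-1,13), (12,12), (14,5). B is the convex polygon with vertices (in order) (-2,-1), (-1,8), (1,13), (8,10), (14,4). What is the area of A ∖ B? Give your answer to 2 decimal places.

33.12

|A| = 92.5, |A∩B| = 59.3811.
|A ∖ B| = |A| − |A∩B| = 92.5 − 59.3811 = 33.12.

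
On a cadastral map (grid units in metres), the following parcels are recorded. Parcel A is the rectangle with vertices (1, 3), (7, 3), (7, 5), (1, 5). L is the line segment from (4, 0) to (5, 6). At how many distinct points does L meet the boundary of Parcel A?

2

The segment meets the boundary at (4.833,5), (4.5,3).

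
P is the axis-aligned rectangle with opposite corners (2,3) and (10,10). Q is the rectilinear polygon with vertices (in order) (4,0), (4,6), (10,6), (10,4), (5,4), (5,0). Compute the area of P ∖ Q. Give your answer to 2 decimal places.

43.00

|P| = 56, |P∩Q| = 13.
|P ∖ Q| = |P| − |P∩Q| = 56 − 13 = 43.00.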